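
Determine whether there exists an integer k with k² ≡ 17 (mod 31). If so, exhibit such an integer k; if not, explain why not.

Apply Euler's criterion with the prime 31: 17 is a quadratic residue iff 17^15 ≡ 1 (mod 31), and a non-residue iff it is ≡ −1.
Repeated squaring mod 31: 17^2 = 289 ≡ 10; 17^4 ≡ 10² = 100 ≡ 7; 17^8 ≡ 7² = 49 ≡ 18.
Since 15 = 8 + 4 + 2 + 1, 17^15 ≡ 18 · 7 · 10 · 17; multiplying out mod 31: 18·7 = 126 ≡ 2, then 2·10 = 20 ≡ 20, then 20·17 = 340 ≡ 30. Thus 17^15 ≡ 30 ≡ −1 (mod 31).
By Euler's criterion 17 is a quadratic non-residue mod 31: no k satisfies k² ≡ 17 (mod 31).

No, no such integer exists.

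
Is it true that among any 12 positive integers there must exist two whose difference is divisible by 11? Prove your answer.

There are exactly 11 possible remainders on division by 11.
Since 12 > 11, two of the 12 integers must share a residue class by the pigeonhole principle; call them a and b.
Their difference a − b is then a multiple of 11.

Yes, this is always true.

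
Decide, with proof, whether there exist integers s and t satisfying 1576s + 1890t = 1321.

No such integers exist.

Any value of 1576s + 1890t is a multiple of gcd(1576, 1890) = 2.
But 1321 = 2·660 + 1, so 2 ∤ 1321.
Hence no integers s, t satisfy the equation.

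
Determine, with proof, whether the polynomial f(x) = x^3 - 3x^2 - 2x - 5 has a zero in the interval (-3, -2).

The endpoint values f(-3) = -53 and f(-2) = -21 are both negative. Claim: f(x) < 0 for every x in (-3, -2).
Shift to the endpoint -2: with x = -2 − u (0 < u < 1), one computes f(-2 − u) = -u^3 - 9u^2 - 22u - 21.
The nonzero coefficients here are all negative, so for u > 0 every term is negative (or zero), and the constant term -21 is strictly negative.
So f is strictly negative on (-3, -2); no root exists in the interval.

No.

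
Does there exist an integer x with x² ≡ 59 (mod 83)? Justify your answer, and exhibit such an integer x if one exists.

x = 68 works: 68² = 4624, and 4624 − 59 = 4565 = 55·83.

x = 68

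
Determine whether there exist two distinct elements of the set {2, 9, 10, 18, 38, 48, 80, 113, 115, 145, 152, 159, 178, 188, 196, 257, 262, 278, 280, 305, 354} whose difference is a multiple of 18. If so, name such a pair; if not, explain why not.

2 mod 18 = 2 and 38 mod 18 = 2, so 38 − 2 = 36 = 2·18.

Yes: 2 and 38.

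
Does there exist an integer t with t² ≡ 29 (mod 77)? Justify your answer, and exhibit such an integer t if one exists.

Work modulo the divisor 11 of 77. If t² ≡ 29 (mod 77) then t² ≡ 7 (mod 11).
Since (11 − t)² ≡ t² (mod 11), it suffices to square t = 0, 1, …, 5: the residues are 0, 1, 4, 9, 5, 3.
The set of squares mod 11 is therefore {0, 1, 3, 4, 5, 9}, which does not contain 7.
Hence no integer t has t² ≡ 29 (mod 77).

No, no such integer exists.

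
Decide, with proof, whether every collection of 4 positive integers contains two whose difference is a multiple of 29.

Try 4 consecutive integers, 137, 138, 139, 140. Their remainders mod 29 are 21, 22, 23, 24 — pairwise different, as any 4 ≤ 29 consecutive integers have distinct residues.
Any two of them differ by at most 3 < 29 and by at least 1, so no difference is a multiple of 29.

No; for instance {137, 138, 139, 140} is a counterexample.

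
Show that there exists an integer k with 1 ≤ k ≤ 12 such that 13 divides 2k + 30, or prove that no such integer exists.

k = 11

Scanning upward from k = 1 gives 32, 34, 36, 38, 40, 42, 44, 46, 48, 50, none divisible by 13. At k = 11 we get 2·11 + 30 = 52, and 52 = 13·4.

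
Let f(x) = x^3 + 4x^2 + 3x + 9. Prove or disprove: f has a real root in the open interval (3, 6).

f(3) = 81 and f(6) = 387, both positive, so a sign-change argument is unavailable; we show f keeps this sign on the whole interval.
Shift to the endpoint 3: with x = 3 + u (0 < u < 3), one computes f(3 + u) = u^3 + 13u^2 + 54u + 81.
The nonzero coefficients here are all positive, so for u > 0 every term is positive (or zero), and the constant term 81 is strictly positive.
So f is strictly positive on (3, 6); no root exists in the interval.

No such root exists.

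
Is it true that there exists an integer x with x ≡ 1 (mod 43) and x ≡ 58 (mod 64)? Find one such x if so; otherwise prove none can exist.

Since 43 and 64 share no common factor, CRT says the pair of congruences has a solution (unique mod 2752).
Write x = 1 + 43t and require 1 + 43t ≡ 58 (mod 64), i.e. 43t ≡ 57 (mod 64).
Note 43·3 = 129 ≡ 1 (mod 64) (as 129 − 1 = 2·64), so 43⁻¹ ≡ 3.
Multiplying by 3: t ≡ 3·57 = 171 ≡ 43 (mod 64).
With t = 43: x = 1 + 43·43 = 1850.
Verify: 1850 = 43·43 + 1 and 1850 = 28·64 + 58. ✓

x = 1850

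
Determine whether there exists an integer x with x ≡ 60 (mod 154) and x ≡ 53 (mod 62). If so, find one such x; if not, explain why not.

Both moduli are multiples of 2 = gcd(154, 62), so any solution would satisfy x ≡ 60 and x ≡ 53 modulo 2 simultaneously.
But 60 mod 2 = 0 while 53 mod 2 = 1, a contradiction.
Hence the system has no solution.

No such integer exists.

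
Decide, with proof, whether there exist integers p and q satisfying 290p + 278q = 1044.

Every value of 290p + 278q is a multiple of gcd(290, 278) = 2; since 2 ∣ 1044, solutions exist.
Dividing through by 2 reduces the equation to 145p + 139q = 522.
Run the Euclidean algorithm on 145 and 139: 145 = 1·139 + 6, 139 = 23·6 + 1, 6 = 6·1 + 0.
Back-substituting, 1 = 139 − 23·6 = 139 − 23·(145 − 1·139) = −23·145 + 24·139; that is, 145·(-23) + 139·24 = 1.
Times 522: 145·(-12006) + 139·12528 = 522, so (-12006, 12528) solves it.
The general solution is p = -12006 + 139k, q = 12528 − 145k; taking k = 87 gives the smaller pair p = 87, q = -87.
Indeed 290·87 + 278·(-87) = 25230 − 24186 = 1044.

p = 87, q = -87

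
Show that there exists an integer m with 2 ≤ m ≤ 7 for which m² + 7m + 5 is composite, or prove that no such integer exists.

m = 4

At m = 4: 4² + 7·4 + 5 = 49 = 7·7, which is composite.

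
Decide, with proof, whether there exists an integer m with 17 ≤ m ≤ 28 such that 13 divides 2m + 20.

There is no such integer m in that range.

At m = 17, 2·17 + 20 = 54 ≡ 2 (mod 13), and each step in m adds 2, giving residues 2, 4, 6, 8, 10, 12, 1, 3, 5, 7, 9, 11 for m = 17, 18, …, 28.
Since 0 is absent from this list, 13 ∤ 2m + 20 for every m with 17 ≤ m ≤ 28.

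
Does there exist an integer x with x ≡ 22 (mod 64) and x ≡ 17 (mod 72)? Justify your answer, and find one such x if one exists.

Reduce both congruences modulo 8, which divides 64 and 72: they say x ≡ 22 (mod 8) and x ≡ 17 (mod 8).
However 22 ≡ 6 and 17 ≡ 1 (mod 8), and 6 ≠ 1.
Hence the system has no solution.

No such integer exists.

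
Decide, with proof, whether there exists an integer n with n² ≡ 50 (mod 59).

Apply Euler's criterion with the prime 59: 50 is a quadratic residue iff 50^29 ≡ 1 (mod 59), and a non-residue iff it is ≡ −1.
Repeated squaring mod 59: 50^2 = 2500 ≡ 22; 50^4 ≡ 22² = 484 ≡ 12; 50^8 ≡ 12² = 144 ≡ 26; 50^16 ≡ 26² = 676 ≡ 27.
Since 29 = 16 + 8 + 4 + 1, 50^29 ≡ 27 · 26 · 12 · 50; multiplying out mod 59: 27·26 = 702 ≡ 53, then 53·12 = 636 ≡ 46, then 46·50 = 2300 ≡ 58. Thus 50^29 ≡ 58 ≡ −1 (mod 59).
By Euler's criterion 50 is a quadratic non-residue mod 59: no n satisfies n² ≡ 50 (mod 59).

No such integer exists.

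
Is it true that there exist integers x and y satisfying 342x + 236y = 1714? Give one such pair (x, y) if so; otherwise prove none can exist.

gcd(342, 236) = 2, and 2 divides 1714, so integer solutions exist.
Dividing through by 2 reduces the equation to 171x + 118y = 857.
Euclidean algorithm: 171 = 1·118 + 53, 118 = 2·53 + 12, 53 = 4·12 + 5, 12 = 2·5 + 2, 5 = 2·2 + 1, 2 = 2·1 + 0.
Back-substituting, 1 = 5 − 2·2 = 5 − 2·(12 − 2·5) = −2·12 + 5·5 = −2·12 + 5·(53 − 4·12) = 5·53 − 22·12 = 5·53 − 22·(118 − 2·53) = −22·118 + 49·53 = −22·118 + 49·(171 − 1·118) = 49·171 − 71·118; that is, 171·49 + 118·(-71) = 1.
Times 857: 171·41993 + 118·(-60847) = 857, so (41993, -60847) solves it.
The general solution is x = 41993 + 118k, y = -60847 − 171k; taking k = -355 gives the smaller pair x = 103, y = -142.
Check: 342·103 + 236·(-142) = 35226 − 33512 = 1714. ✓

x = 103, y = -142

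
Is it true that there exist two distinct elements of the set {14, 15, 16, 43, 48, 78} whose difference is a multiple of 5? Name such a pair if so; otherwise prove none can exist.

The pair (43, 48) works.

Reduce each element mod 5: 14↦4, 15↦0, 16↦1, 43↦3, 48↦3, 78↦3. The residue 3 repeats (at 43 and 48), and 48 − 43 = 5 = 1·5.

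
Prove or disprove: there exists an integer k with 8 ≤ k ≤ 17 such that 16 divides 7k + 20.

For k = 8, 9, …, 17 the values of 7k + 20 modulo 16 are 12, 3, 10, 1, 8, 15, 6, 13, 4, 11 respectively.
Since 0 is absent from this list, 16 ∤ 7k + 20 for every k with 8 ≤ k ≤ 17.

No, no such integer k in that range exists.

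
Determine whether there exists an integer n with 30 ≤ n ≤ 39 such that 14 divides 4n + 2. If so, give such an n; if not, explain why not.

At n = 30 the value 122 is not a multiple of 14. Try n = 31: 4·31 + 2 = 126 = 9·14, which is divisible by 14.

n = 31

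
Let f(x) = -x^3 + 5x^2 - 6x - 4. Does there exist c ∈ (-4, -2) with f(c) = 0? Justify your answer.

No such root exists.

f(-4) = 164 and f(-2) = 36, both positive, so a sign-change argument is unavailable; we show f keeps this sign on the whole interval.
Substitute x = -2 − u, where 0 < u < 2 on the interval. Expanding, f(-2 − u) = u^3 + 11u^2 + 38u + 36.
The nonzero coefficients here are all positive, so for u > 0 every term is positive (or zero), and the constant term 36 is strictly positive.
So f is strictly positive on (-4, -2); no root exists in the interval.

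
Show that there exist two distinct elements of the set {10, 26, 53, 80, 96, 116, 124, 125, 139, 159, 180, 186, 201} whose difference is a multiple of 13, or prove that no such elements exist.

Reduce each element modulo 13: 10↦10, 26↦0, 53↦1, 80↦2, 96↦5, 116↦12, 124↦7, 125↦8, 139↦9, 159↦3, 180↦11, 186↦4, 201↦6.
No residue repeats among the 13 elements, so no pair has difference ≡ 0 (mod 13).

No, no such pair exists.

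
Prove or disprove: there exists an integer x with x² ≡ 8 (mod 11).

There is no such integer.

Since (11 − x)² ≡ x² (mod 11), it suffices to square x = 0, 1, …, 5: the residues are 0, 1, 4, 9, 5, 3.
The set of squares mod 11 is therefore {0, 1, 3, 4, 5, 9}, which does not contain 8.
Therefore x² ≡ 8 (mod 11) has no solution.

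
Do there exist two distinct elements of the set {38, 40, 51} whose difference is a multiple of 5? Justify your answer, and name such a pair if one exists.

No, no such pair exists.

Reduce each element modulo 5: 38↦3, 40↦0, 51↦1.
All 3 residues are distinct, so no two elements differ by a multiple of 5.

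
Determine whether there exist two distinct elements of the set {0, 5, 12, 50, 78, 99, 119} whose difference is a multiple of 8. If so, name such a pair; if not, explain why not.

No, no such pair exists.

Residues mod 8: 0↦0, 5↦5, 12↦4, 50↦2, 78↦6, 99↦3, 119↦7.
No residue repeats among the 7 elements, so no pair has difference ≡ 0 (mod 8).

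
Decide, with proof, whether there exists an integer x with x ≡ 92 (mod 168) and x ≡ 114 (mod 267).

There is no such integer.

Reduce both congruences modulo 3, which divides 168 and 267: they say x ≡ 92 (mod 3) and x ≡ 114 (mod 3).
However 92 ≡ 2 and 114 ≡ 0 (mod 3), and 2 ≠ 0.
Hence the system has no solution.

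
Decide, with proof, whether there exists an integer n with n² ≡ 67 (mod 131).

Apply Euler's criterion with the prime 131: 67 is a quadratic residue iff 67^65 ≡ 1 (mod 131), and a non-residue iff it is ≡ −1.
Squaring successively (mod 131): 67^2 = 4489 ≡ 35; 67^4 ≡ 35² = 1225 ≡ 46; 67^8 ≡ 46² = 2116 ≡ 20; 67^16 ≡ 20² = 400 ≡ 7; 67^32 ≡ 7² = 49 ≡ 49; 67^64 ≡ 49² = 2401 ≡ 43.
Since 65 = 64 + 1, 67^65 ≡ 43 · 67; multiplying out mod 131: 43·67 = 2881 ≡ 130. Thus 67^65 ≡ 130 ≡ −1 (mod 131).
By Euler's criterion 67 is a quadratic non-residue mod 131: no n satisfies n² ≡ 67 (mod 131).

No such integer exists.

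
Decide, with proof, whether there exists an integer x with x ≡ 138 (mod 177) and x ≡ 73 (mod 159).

gcd(177, 159) = 3. If x ≡ 138 (mod 177) and x ≡ 73 (mod 159), then x ≡ 138 (mod 3) and x ≡ 73 (mod 3).
These are incompatible: 138 − 73 = 65 is not divisible by 3.
Therefore no such x exists.

No, no such integer exists.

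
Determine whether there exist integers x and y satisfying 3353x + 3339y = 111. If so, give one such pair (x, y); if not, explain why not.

No such integers exist.

Any value of 3353x + 3339y is a multiple of gcd(3353, 3339) = 7.
However 111 leaves remainder 6 on division by 7.
Therefore 3353x + 3339y = 111 has no solution in integers.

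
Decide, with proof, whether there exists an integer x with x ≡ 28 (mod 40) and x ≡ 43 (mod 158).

No, no such integer exists.

gcd(40, 158) = 2. If x ≡ 28 (mod 40) and x ≡ 43 (mod 158), then x ≡ 28 (mod 2) and x ≡ 43 (mod 2).
But 28 mod 2 = 0 while 43 mod 2 = 1, a contradiction.
Hence the system has no solution.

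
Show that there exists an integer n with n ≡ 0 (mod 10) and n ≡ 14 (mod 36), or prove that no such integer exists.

n = 50

Here gcd(10, 36) = 2, and both 0 and 14 leave remainder 0 mod 2, so the system is consistent.
List candidates n ≡ 0 (mod 10): 0, 10, 20, 30, 40, 50. Modulo 36 these are 0, 10, 20, 30, 4, 14; 50 gives 14 as required.
Verify: 50 = 5·10 + 0 and 50 = 1·36 + 14. ✓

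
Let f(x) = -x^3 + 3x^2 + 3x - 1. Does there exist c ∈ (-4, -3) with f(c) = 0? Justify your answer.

f has no root in that interval.

The endpoint values f(-4) = 99 and f(-3) = 44 are both positive. Claim: f(x) > 0 for every x in (-4, -3).
Substitute x = -3 − u, where 0 < u < 1 on the interval. Expanding, f(-3 − u) = u^3 + 12u^2 + 42u + 44.
The nonzero coefficients here are all positive, so for u > 0 every term is positive (or zero), and the constant term 44 is strictly positive.
Therefore f(x) > 0 throughout (-4, -3), and f has no zero there.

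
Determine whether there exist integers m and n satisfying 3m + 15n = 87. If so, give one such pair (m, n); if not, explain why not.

m = 4, n = 5

gcd(3, 15) = 3, and 3 divides 87, so integer solutions exist.
Dividing through by 3 reduces the equation to 1m + 5n = 29.
With a unit coefficient on m, (m, n) = (29, 0) is an immediate solution.
The general solution is m = 29 + 5k, n = 0 − 1k; taking k = -5 gives the smaller pair m = 4, n = 5.
Check: 3·4 + 15·5 = 12 + 75 = 87. ✓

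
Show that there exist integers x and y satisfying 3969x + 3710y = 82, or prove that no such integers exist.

gcd(3969, 3710) = 7, so every integer of the form 3969x + 3710y is a multiple of 7.
However 82 leaves remainder 5 on division by 7.
So the equation is unsolvable over ℤ.

No, no such integers exist.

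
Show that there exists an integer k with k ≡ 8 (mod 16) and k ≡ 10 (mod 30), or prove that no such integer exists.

Here gcd(16, 30) = 2, and both 8 and 10 leave remainder 0 mod 2, so the system is consistent.
Step through k = 8, 8 + 16, 8 + 2·16, …: the values 8, 24, 40 reduce mod 30 to 8, 24, 10. The value 40 hits 10.
Indeed 40 ≡ 8 (mod 16) and 40 ≡ 10 (mod 30).

k = 40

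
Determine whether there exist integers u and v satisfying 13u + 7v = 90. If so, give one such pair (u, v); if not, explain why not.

u = 1, v = 11

Since gcd(13, 7) = 1, every integer is an integer combination of 13 and 7.
Euclidean algorithm: 13 = 1·7 + 6, 7 = 1·6 + 1, 6 = 6·1 + 0.
Unwinding: 1 = 7 − 1·6 = 7 − (13 − 1·7) = −13 + 2·7, i.e. 13·(-1) + 7·2 = 1.
Times 90: 13·(-90) + 7·180 = 90, so (-90, 180) solves it.
Shifting by a multiple of (7, −13) keeps it a solution: u = -90 + 13·7 = 1, v = 180 − 13·13 = 11.
Check: 13·1 + 7·11 = 13 + 77 = 90. ✓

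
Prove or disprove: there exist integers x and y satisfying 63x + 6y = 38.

There are no such integers.

gcd(63, 6) = 3, so every integer of the form 63x + 6y is a multiple of 3.
However 38 leaves remainder 2 on division by 3.
Hence no integers x, y satisfy the equation.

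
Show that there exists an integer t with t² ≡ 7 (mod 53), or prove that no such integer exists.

t = 22

Take t = 22. Then 22² = 484 = 9·53 + 7, so 22² ≡ 7 (mod 53).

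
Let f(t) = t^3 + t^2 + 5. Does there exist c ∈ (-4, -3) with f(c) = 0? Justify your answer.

No such root exists.

f(-4) = -43 and f(-3) = -13, both negative, so a sign-change argument is unavailable; we show f keeps this sign on the whole interval.
Shift to the endpoint -3: with t = -3 − u (0 < u < 1), one computes f(-3 − u) = -u^3 - 8u^2 - 21u - 13.
All 4 nonzero coefficients of this polynomial in u are negative; hence for u > 0 the value is a sum of negative terms (the constant -13 among them).
Therefore f(t) < 0 throughout (-4, -3), and f has no zero there.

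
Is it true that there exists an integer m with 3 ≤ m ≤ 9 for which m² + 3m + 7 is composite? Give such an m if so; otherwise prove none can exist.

At m = 7: 7² + 3·7 + 7 = 77 = 7·11, which is composite.

m = 7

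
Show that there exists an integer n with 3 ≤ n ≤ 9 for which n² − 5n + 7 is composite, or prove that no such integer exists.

At n = 7: 7² − 5·7 + 7 = 21 = 3·7, which is composite.

n = 7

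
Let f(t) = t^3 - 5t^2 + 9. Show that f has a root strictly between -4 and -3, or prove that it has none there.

The endpoint values f(-4) = -135 and f(-3) = -63 are both negative. Claim: f(t) < 0 for every t in (-4, -3).
Substitute t = -3 − u, where 0 < u < 1 on the interval. Expanding, f(-3 − u) = -u^3 - 14u^2 - 57u - 63.
All 4 nonzero coefficients of this polynomial in u are negative; hence for u > 0 the value is a sum of negative terms (the constant -63 among them).
Therefore f(t) < 0 throughout (-4, -3), and f has no zero there.

No.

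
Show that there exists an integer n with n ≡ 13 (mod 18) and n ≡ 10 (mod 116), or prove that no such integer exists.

There is no such integer.

gcd(18, 116) = 2. If n ≡ 13 (mod 18) and n ≡ 10 (mod 116), then n ≡ 13 (mod 2) and n ≡ 10 (mod 2).
These are incompatible: 13 − 10 = 3 is not divisible by 2.
Therefore no such n exists.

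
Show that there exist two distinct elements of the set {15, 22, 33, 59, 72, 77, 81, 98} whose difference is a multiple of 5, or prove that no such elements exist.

Yes: 22 and 72.

22 mod 5 = 2 and 72 mod 5 = 2, so 72 − 22 = 50 = 10·5.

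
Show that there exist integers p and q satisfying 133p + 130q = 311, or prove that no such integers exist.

p = 17, q = -15

133 and 130 are coprime, so 133p + 130q ranges over all of ℤ.
Dividing repeatedly: 133 = 1·130 + 3, 130 = 43·3 + 1, 3 = 3·1 + 0.
Back-substituting, 1 = 130 − 43·3 = 130 − 43·(133 − 1·130) = −43·133 + 44·130; that is, 133·(-43) + 130·44 = 1.
Times 311: 133·(-13373) + 130·13684 = 311, so (-13373, 13684) solves it.
Adding 103·130 to p and subtracting 103·133 from q gives the tidier solution (17, -15).
Check: 133·17 + 130·(-15) = 2261 − 1950 = 311. ✓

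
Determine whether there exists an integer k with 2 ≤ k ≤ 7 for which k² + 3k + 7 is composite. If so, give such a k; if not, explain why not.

At k = 4: 4² + 3·4 + 7 = 35 = 5·7, which is composite.

k = 4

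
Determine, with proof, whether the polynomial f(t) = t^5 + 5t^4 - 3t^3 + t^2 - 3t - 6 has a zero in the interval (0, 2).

f(0) = -6 and f(2) = 80, which have opposite signs.
f is continuous everywhere (it is a polynomial), in particular on [0, 2].
By the Intermediate Value Theorem, f takes the value 0 somewhere in the open interval.

Yes, f has a root in the interval.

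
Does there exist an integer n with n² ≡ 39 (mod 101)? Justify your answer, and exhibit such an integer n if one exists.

101 is prime, so by Euler's criterion 39 is a square mod 101 iff 39^((101−1)/2) = 39^50 ≡ 1 (mod 101).
Squaring successively (mod 101): 39^2 = 1521 ≡ 6; 39^4 ≡ 6² = 36 ≡ 36; 39^8 ≡ 36² = 1296 ≡ 84; 39^16 ≡ 84² = 7056 ≡ 87; 39^32 ≡ 87² = 7569 ≡ 95.
Since 50 = 32 + 16 + 2, 39^50 ≡ 95 · 87 · 6; multiplying out mod 101: 95·87 = 8265 ≡ 84, then 84·6 = 504 ≡ 100. Thus 39^50 ≡ 100 ≡ −1 (mod 101).
The value −1 means 39 is a non-residue modulo 101, so n² ≡ 39 (mod 101) is impossible.

There is no such integer.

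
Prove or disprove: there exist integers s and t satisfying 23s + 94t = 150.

23 and 94 are coprime, so 23s + 94t ranges over all of ℤ.
Dividing repeatedly: 94 = 4·23 + 2, 23 = 11·2 + 1, 2 = 2·1 + 0.
Unwinding: 1 = 23 − 11·2 = 23 − 11·(94 − 4·23) = −11·94 + 45·23, i.e. 23·45 + 94·(-11) = 1.
Multiplying through by 150: s = 45·150 = 6750, t = (-11)·150 = -1650 is a solution.
Shifting by a multiple of (94, −23) keeps it a solution: s = 6750 − 71·94 = 76, t = -1650 + 71·23 = -17.
Indeed 23·76 + 94·(-17) = 1748 − 1598 = 150.

s = 76, t = -17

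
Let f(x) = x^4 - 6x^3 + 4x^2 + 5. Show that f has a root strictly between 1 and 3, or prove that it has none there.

Such a root exists.

f(1) = 4 and f(3) = -40, which have opposite signs.
f is continuous everywhere (it is a polynomial), in particular on [1, 3].
By the Intermediate Value Theorem, f takes the value 0 somewhere in the open interval.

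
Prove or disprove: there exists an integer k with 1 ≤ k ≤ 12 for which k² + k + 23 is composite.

At k = 11: 11² + 11 + 23 = 155 = 5·31, which is composite.

k = 11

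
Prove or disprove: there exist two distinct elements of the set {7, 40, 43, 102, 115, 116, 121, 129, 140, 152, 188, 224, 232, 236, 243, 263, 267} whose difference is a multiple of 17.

There is no such pair.

Reduce each element modulo 17: 7↦7, 40↦6, 43↦9, 102↦0, 115↦13, 116↦14, 121↦2, 129↦10, 140↦4, 152↦16, 188↦1, 224↦3, 232↦11, 236↦15, 243↦5, 263↦8, 267↦12.
These 17 residues are pairwise different, hence no difference of two elements is divisible by 17.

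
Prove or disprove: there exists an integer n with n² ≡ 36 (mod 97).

n = 91

n = 91 works: 91² = 8281, and 8281 − 36 = 8245 = 85·97.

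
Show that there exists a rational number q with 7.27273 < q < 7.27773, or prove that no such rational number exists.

q = 211/29

Look for a denominator N such that an integer falls strictly between N·7.27273 and N·7.27773. N = 29 works: 29·7.27273 = 210.90917 < 211 < 211.05417 = 29·7.27773.
Dividing back, 7.27273 < 211/29 < 7.27773, and 211/29 is rational.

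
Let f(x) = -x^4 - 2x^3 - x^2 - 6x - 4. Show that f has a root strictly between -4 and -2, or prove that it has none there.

Yes, f has a root in the interval.

f(-4) = -124 and f(-2) = 4, which have opposite signs.
Since f is a polynomial it is continuous on [-4, -2].
By the Intermediate Value Theorem, f takes the value 0 somewhere in the open interval.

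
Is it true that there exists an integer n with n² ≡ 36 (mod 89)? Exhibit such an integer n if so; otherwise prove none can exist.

n = 83 works: 83² = 6889, and 6889 − 36 = 6853 = 77·89.

n = 83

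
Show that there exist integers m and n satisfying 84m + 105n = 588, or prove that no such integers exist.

Every value of 84m + 105n is a multiple of gcd(84, 105) = 21; since 21 ∣ 588, solutions exist.
Dividing through by 21 reduces the equation to 4m + 5n = 28.
Euclidean algorithm: 5 = 1·4 + 1, 4 = 4·1 + 0.
Unwinding: 1 = 5 − 1·4, i.e. 4·(-1) + 5·1 = 1.
Times 28: 4·(-28) + 5·28 = 28, so (-28, 28) solves it.
The general solution is m = -28 + 5k, n = 28 − 4k; taking k = 6 gives the smaller pair m = 2, n = 4.
Indeed 84·2 + 105·4 = 168 + 420 = 588.

m = 2, n = 4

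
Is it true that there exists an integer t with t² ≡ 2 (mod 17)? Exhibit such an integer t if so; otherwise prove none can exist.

t = 6 works: 6² = 36, and 36 − 2 = 34 = 2·17.

t = 6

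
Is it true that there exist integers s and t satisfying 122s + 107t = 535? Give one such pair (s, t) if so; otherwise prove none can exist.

s = 0, t = 5

Since gcd(122, 107) = 1, every integer is an integer combination of 122 and 107.
Run the Euclidean algorithm on 122 and 107: 122 = 1·107 + 15, 107 = 7·15 + 2, 15 = 7·2 + 1, 2 = 2·1 + 0.
Working back up the chain: 1 = 15 − 7·2 = 15 − 7·(107 − 7·15) = −7·107 + 50·15 = −7·107 + 50·(122 − 1·107) = 50·122 − 57·107. So 122·50 + 107·(-57) = 1.
Multiplying through by 535: s = 50·535 = 26750, t = (-57)·535 = -30495 is a solution.
The general solution is s = 26750 + 107k, t = -30495 − 122k; taking k = -250 gives the smaller pair s = 0, t = 5.
Check: 122·0 + 107·5 = 0 + 535 = 535. ✓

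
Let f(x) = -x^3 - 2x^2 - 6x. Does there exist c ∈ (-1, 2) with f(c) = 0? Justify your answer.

f(-1) = 5 and f(2) = -28, which have opposite signs.
Since f is a polynomial it is continuous on [-1, 2].
The Intermediate Value Theorem then guarantees some c ∈ (-1, 2) with f(c) = 0.

Such a root exists.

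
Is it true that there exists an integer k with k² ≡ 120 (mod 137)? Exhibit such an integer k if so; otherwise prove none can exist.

Take k = 42. Then 42² = 1764 = 12·137 + 120, so 42² ≡ 120 (mod 137).

k = 42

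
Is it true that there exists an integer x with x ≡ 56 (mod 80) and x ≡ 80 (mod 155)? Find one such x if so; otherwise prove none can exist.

Reduce both congruences modulo 5, which divides 80 and 155: they say x ≡ 56 (mod 5) and x ≡ 80 (mod 5).
But 56 mod 5 = 1 while 80 mod 5 = 0, a contradiction.
So no integer satisfies both congruences.

No, no such integer exists.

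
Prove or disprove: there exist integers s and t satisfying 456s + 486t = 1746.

s = 39, t = -33

gcd(456, 486) = 6, and 6 divides 1746, so integer solutions exist.
Dividing through by 6 reduces the equation to 76s + 81t = 291.
Euclidean algorithm: 81 = 1·76 + 5, 76 = 15·5 + 1, 5 = 5·1 + 0.
Working back up the chain: 1 = 76 − 15·5 = 76 − 15·(81 − 1·76) = −15·81 + 16·76. So 76·16 + 81·(-15) = 1.
Times 291: 76·4656 + 81·(-4365) = 291, so (4656, -4365) solves it.
Subtracting 57·81 from s and adding 57·76 to t gives the tidier solution (39, -33).
Check: 456·39 + 486·(-33) = 17784 − 16038 = 1746. ✓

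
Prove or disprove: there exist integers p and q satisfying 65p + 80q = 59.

Any value of 65p + 80q is a multiple of gcd(65, 80) = 5.
However 59 leaves remainder 4 on division by 5.
Hence no integers p, q satisfy the equation.

There are no such integers.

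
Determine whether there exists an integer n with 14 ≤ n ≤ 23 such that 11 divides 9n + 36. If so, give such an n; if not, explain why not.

n = 18

Scanning upward from n = 14 gives 162, 171, 180, 189, none divisible by 11. Try n = 18: 9·18 + 36 = 198 = 18·11, which is divisible by 11.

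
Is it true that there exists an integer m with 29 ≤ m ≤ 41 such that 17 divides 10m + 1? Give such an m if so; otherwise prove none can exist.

At m = 39 we get 10·39 + 1 = 391, and 391 = 17·23.

m = 39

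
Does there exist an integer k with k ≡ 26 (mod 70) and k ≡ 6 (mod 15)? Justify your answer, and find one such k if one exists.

The moduli are not coprime: gcd(70, 15) = 5. Compatibility requires 5 ∣ (6 − 26) = -20, which holds, so solutions exist.
List candidates k ≡ 26 (mod 70): 26, 96. Modulo 15 these are 11, 6; 96 gives 6 as required.
Verify: 96 = 1·70 + 26 and 96 = 6·15 + 6. ✓

k = 96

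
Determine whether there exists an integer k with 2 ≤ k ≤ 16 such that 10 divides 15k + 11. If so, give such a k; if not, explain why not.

There is no such integer k in that range.

The values of 15k + 11 for k = 2, 3, …, 16 are 41, 56, 71, 86, 101, 116, 131, 146, 161, 176, 191, 206, 221, 236, 251; reduced mod 10 these are 1, 6, 1, 6, 1, 6, 1, 6, 1, 6, 1, 6, 1, 6, 1.
Since 0 is absent from this list, 10 ∤ 15k + 11 for every k with 2 ≤ k ≤ 16.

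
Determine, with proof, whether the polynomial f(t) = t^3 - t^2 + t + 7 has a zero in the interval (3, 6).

No such root exists.

Evaluate at the endpoints: f(3) = 28, f(6) = 193 — same sign (positive).
f'(t) = 3t^2 - 2t + 1 has discriminant (-2)² − 4·3·1 = -8 < 0, so f' has no real roots and is positive for every real t.
Hence f is strictly increasing on ℝ, and in particular on [3, 6]. A strictly monotone function with same-sign endpoint values stays positive on the whole interval, so f has no zero in (3, 6).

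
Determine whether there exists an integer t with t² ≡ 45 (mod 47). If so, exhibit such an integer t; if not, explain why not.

47 is prime, so by Euler's criterion 45 is a square mod 47 iff 45^((47−1)/2) = 45^23 ≡ 1 (mod 47).
Squaring successively (mod 47): 45^2 = 2025 ≡ 4; 45^4 ≡ 4² = 16 ≡ 16; 45^8 ≡ 16² = 256 ≡ 21; 45^16 ≡ 21² = 441 ≡ 18.
Since 23 = 16 + 4 + 2 + 1, 45^23 ≡ 18 · 16 · 4 · 45; multiplying out mod 47: 18·16 = 288 ≡ 6, then 6·4 = 24 ≡ 24, then 24·45 = 1080 ≡ 46. Thus 45^23 ≡ 46 ≡ −1 (mod 47).
By Euler's criterion 45 is a quadratic non-residue mod 47: no t satisfies t² ≡ 45 (mod 47).

No, no such integer exists.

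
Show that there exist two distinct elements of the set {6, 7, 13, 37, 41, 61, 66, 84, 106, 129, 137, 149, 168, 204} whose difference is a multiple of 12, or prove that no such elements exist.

Yes: 6 and 66.

6 mod 12 = 6 and 66 mod 12 = 6, so 66 − 6 = 60 = 5·12.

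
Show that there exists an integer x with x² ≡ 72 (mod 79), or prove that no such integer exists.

x = 25

Take x = 25. Then 25² = 625 = 7·79 + 72, so 25² ≡ 72 (mod 79).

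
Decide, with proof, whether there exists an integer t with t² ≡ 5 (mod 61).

Take t = 35. Then 35² = 1225 = 20·61 + 5, so 35² ≡ 5 (mod 61).

t = 35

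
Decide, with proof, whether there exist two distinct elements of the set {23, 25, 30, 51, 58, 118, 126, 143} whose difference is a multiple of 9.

No, no such pair exists.

Reduce each element modulo 9: 23↦5, 25↦7, 30↦3, 51↦6, 58↦4, 118↦1, 126↦0, 143↦8.
No residue repeats among the 8 elements, so no pair has difference ≡ 0 (mod 9).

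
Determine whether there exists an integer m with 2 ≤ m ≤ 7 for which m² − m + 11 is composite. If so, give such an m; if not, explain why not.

The values for m = 2, 3, …, 7 are 13, 17, 23, 31, 41, 53, and each of these is prime.
So no value in the range makes the expression composite.

No, no such integer m in that range exists.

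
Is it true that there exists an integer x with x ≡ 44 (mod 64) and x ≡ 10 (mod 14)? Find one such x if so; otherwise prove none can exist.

The moduli are not coprime: gcd(64, 14) = 2. Compatibility requires 2 ∣ (10 − 44) = -34, which holds, so solutions exist.
List candidates x ≡ 44 (mod 64): 44, 108. Modulo 14 these are 2, 10; 108 gives 10 as required.
Check: 108 mod 64 = 44, 108 mod 14 = 10. ✓

x = 108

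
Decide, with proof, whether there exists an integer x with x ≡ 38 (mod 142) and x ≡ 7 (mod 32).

gcd(142, 32) = 2. If x ≡ 38 (mod 142) and x ≡ 7 (mod 32), then x ≡ 38 (mod 2) and x ≡ 7 (mod 2).
However 38 ≡ 0 and 7 ≡ 1 (mod 2), and 0 ≠ 1.
So no integer satisfies both congruences.

There is no such integer.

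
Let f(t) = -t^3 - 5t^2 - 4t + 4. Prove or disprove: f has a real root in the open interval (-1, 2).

Such a root exists.

f(-1) = 4 and f(2) = -32, which have opposite signs.
f is continuous everywhere (it is a polynomial), in particular on [-1, 2].
By the Intermediate Value Theorem f must vanish at some point of (-1, 2).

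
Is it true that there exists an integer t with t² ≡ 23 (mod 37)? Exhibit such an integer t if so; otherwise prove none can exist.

Apply Euler's criterion with the prime 37: 23 is a quadratic residue iff 23^18 ≡ 1 (mod 37), and a non-residue iff it is ≡ −1.
Squaring successively (mod 37): 23^2 = 529 ≡ 11; 23^4 ≡ 11² = 121 ≡ 10; 23^8 ≡ 10² = 100 ≡ 26; 23^16 ≡ 26² = 676 ≡ 10.
Since 18 = 16 + 2, 23^18 ≡ 10 · 11; multiplying out mod 37: 10·11 = 110 ≡ 36. Thus 23^18 ≡ 36 ≡ −1 (mod 37).
By Euler's criterion 23 is a quadratic non-residue mod 37: no t satisfies t² ≡ 23 (mod 37).

There is no such integer.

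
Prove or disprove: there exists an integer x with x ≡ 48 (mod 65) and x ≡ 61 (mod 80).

No, no such integer exists.

Reduce both congruences modulo 5, which divides 65 and 80: they say x ≡ 48 (mod 5) and x ≡ 61 (mod 5).
However 48 ≡ 3 and 61 ≡ 1 (mod 5), and 3 ≠ 1.
Therefore no such x exists.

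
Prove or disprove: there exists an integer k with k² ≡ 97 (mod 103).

k = 71

Take k = 71. Then 71² = 5041 = 48·103 + 97, so 71² ≡ 97 (mod 103).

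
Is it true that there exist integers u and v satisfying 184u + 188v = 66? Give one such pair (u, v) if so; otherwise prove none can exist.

No such integers exist.

Both 184 and 188 are divisible by gcd(184, 188) = 4, hence so is any combination 184u + 188v.
But 66 = 4·16 + 2, so 4 ∤ 66.
Therefore 184u + 188v = 66 has no solution in integers.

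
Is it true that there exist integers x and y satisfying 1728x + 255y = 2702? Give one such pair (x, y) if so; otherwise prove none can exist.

No, no such integers exist.

Any value of 1728x + 255y is a multiple of gcd(1728, 255) = 3.
However 2702 leaves remainder 2 on division by 3.
Therefore 1728x + 255y = 2702 has no solution in integers.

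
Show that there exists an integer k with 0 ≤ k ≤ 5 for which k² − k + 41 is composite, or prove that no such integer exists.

No, no such integer k in that range exists.

The values for k = 0, 1, …, 5 are 41, 41, 43, 47, 53, 61, and each of these is prime.
So no value in the range makes the expression composite.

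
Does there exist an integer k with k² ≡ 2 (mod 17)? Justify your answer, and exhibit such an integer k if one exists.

k = 11

k = 11 works: 11² = 121, and 121 − 2 = 119 = 7·17.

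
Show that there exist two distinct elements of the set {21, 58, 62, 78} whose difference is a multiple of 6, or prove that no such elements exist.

Residues mod 6: 21↦3, 58↦4, 62↦2, 78↦0.
All 4 residues are distinct, so no two elements differ by a multiple of 6.

There is no such pair.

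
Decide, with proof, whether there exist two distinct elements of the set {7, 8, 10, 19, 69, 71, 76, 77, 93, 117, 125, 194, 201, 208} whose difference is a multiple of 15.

Reduce each element modulo 15: 7↦7, 8↦8, 10↦10, 19↦4, 69↦9, 71↦11, 76↦1, 77↦2, 93↦3, 117↦12, 125↦5, 194↦14, 201↦6, 208↦13.
These 14 residues are pairwise different, hence no difference of two elements is divisible by 15.

No, no such pair exists.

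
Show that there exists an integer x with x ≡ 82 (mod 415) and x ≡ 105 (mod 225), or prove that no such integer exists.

Reduce both congruences modulo 5, which divides 415 and 225: they say x ≡ 82 (mod 5) and x ≡ 105 (mod 5).
But 82 mod 5 = 2 while 105 mod 5 = 0, a contradiction.
So no integer satisfies both congruences.

No, no such integer exists.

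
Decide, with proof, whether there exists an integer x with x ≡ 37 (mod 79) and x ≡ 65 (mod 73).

x = 2328

gcd(79, 73) = 1, so the Chinese Remainder Theorem guarantees exactly one residue class mod 5767 satisfying both.
Any solution of the first congruence is x = 37 + 79t; substituting into the second, 79t ≡ 65 − 37 ≡ 28 (mod 73).
79 ≡ 6 (mod 73), so this reads 6t ≡ 28 (mod 73). Since 6·61 = 366 = 5·73 + 1, the inverse of 6 mod 73 is 61.
Multiplying by 61: t ≡ 61·28 = 1708 ≡ 29 (mod 73).
With t = 29: x = 37 + 79·29 = 2328.
Indeed 2328 ≡ 37 (mod 79) and 2328 ≡ 65 (mod 73).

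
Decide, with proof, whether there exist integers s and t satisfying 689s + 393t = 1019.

s = 265, t = -462

689 and 393 are coprime, so 689s + 393t ranges over all of ℤ.
Euclidean algorithm: 689 = 1·393 + 296, 393 = 1·296 + 97, 296 = 3·97 + 5, 97 = 19·5 + 2, 5 = 2·2 + 1, 2 = 2·1 + 0.
Back-substituting, 1 = 5 − 2·2 = 5 − 2·(97 − 19·5) = −2·97 + 39·5 = −2·97 + 39·(296 − 3·97) = 39·296 − 119·97 = 39·296 − 119·(393 − 1·296) = −119·393 + 158·296 = −119·393 + 158·(689 − 1·393) = 158·689 − 277·393; that is, 689·158 + 393·(-277) = 1.
Multiplying through by 1019: s = 158·1019 = 161002, t = (-277)·1019 = -282263 is a solution.
Subtracting 409·393 from s and adding 409·689 to t gives the tidier solution (265, -462).
Indeed 689·265 + 393·(-462) = 182585 − 181566 = 1019.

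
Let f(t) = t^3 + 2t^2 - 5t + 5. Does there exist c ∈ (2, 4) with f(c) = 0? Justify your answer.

No.

The endpoint values f(2) = 11 and f(4) = 81 are both positive. Claim: f(t) > 0 for every t in (2, 4).
Substitute t = 2 + u, where 0 < u < 2 on the interval. Expanding, f(2 + u) = u^3 + 8u^2 + 15u + 11.
The nonzero coefficients here are all positive, so for u > 0 every term is positive (or zero), and the constant term 11 is strictly positive.
Therefore f(t) > 0 throughout (2, 4), and f has no zero there.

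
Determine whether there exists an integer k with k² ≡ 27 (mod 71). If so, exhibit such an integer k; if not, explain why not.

k = 13

k = 13 works: 13² = 169, and 169 − 27 = 142 = 2·71.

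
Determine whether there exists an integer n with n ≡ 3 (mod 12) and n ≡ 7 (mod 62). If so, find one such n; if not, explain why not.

n = 255

The moduli are not coprime: gcd(12, 62) = 2. Compatibility requires 2 ∣ (7 − 3) = 4, which holds, so solutions exist.
Write n = 3 + 12t. Then 12t ≡ 7 − 3 ≡ 4 (mod 62); dividing through by 2 gives 6t ≡ 2 (mod 31).
Invert 6 mod 31 by the Euclidean algorithm: 31 = 5·6 + 1, 6 = 6·1 + 0; back-substituting, 1 = 31 − 5·6. Hence 6·(-5) ≡ 1, so 6⁻¹ ≡ -5 ≡ 26 (mod 31).
Therefore t ≡ 26·2 = 52 ≡ 21 (mod 31).
Then n = 3 + 12·21 = 255.
Verify: 255 = 21·12 + 3 and 255 = 4·62 + 7. ✓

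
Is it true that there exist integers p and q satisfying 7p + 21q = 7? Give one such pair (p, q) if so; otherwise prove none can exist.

p = 1, q = 0

Since gcd(7, 21) = 7 and 7 = 7·1, Bézout's identity guarantees a solution.
Dividing through by 7 reduces the equation to 1p + 3q = 1.
With a unit coefficient on p, (p, q) = (1, 0) is an immediate solution.
Indeed 7·1 + 21·0 = 7 + 0 = 7.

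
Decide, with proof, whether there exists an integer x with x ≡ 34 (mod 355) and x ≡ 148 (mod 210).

No such integer exists.

gcd(355, 210) = 5. If x ≡ 34 (mod 355) and x ≡ 148 (mod 210), then x ≡ 34 (mod 5) and x ≡ 148 (mod 5).
But 34 mod 5 = 4 while 148 mod 5 = 3, a contradiction.
So no integer satisfies both congruences.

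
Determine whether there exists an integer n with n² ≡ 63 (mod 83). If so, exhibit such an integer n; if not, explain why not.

Take n = 35. Then 35² = 1225 = 14·83 + 63, so 35² ≡ 63 (mod 83).

n = 35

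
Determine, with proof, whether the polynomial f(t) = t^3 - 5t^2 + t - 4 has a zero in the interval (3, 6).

Yes, f has a root in the interval.

f(3) = -19 and f(6) = 38, which have opposite signs.
f is continuous everywhere (it is a polynomial), in particular on [3, 6].
By the Intermediate Value Theorem, f takes the value 0 somewhere in the open interval.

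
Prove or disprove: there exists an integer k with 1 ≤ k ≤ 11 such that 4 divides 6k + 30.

Try k = 1: 6·1 + 30 = 36 = 9·4, which is divisible by 4.

k = 1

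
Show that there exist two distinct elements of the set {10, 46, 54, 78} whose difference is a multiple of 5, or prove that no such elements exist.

No such pair exists.

Reduce each element modulo 5: 10↦0, 46↦1, 54↦4, 78↦3.
These 4 residues are pairwise different, hence no difference of two elements is divisible by 5.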